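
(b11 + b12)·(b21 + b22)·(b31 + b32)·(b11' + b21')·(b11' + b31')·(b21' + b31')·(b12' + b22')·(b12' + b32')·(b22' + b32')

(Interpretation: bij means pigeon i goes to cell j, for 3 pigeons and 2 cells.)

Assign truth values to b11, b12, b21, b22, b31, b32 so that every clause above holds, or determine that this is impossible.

Suppose b11 = 1.
From the singleton clause (b21'), b21 = 0.
From the singleton clause (b22), b22 = 1.
From the singleton clause (b31'), b31 = 0.
From the singleton clause (b32), b32 = 1.
But (b32') is also a unit clause — contradiction.
Backtrack on b11: now try b11 = 0.
From the singleton clause (b12), b12 = 1.
From the singleton clause (b22'), b22 = 0.
From the singleton clause (b21), b21 = 1.
From the singleton clause (b31'), b31 = 0.
From the singleton clause (b32), b32 = 1.
But (b32') is also a unit clause — contradiction.
Either choice for b11 ends in contradiction.

UNSATISFIABLE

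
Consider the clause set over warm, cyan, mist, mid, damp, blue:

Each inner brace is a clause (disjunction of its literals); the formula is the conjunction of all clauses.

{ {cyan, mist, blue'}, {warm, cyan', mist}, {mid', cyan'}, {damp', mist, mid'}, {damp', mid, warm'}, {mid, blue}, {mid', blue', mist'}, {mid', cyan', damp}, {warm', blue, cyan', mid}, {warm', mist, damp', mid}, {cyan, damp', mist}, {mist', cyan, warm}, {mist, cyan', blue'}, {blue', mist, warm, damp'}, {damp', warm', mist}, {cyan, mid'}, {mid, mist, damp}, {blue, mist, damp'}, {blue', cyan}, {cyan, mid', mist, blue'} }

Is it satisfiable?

Yes, satisfiable

Case mid = 0:
The clause (blue) is unit, so blue = 1.
The clause (cyan) is unit, so cyan = 1.
The clause (mist) is unit, so mist = 1.
Case damp = 1:
The clause (warm') is unit, so warm = 0.
This assignment satisfies each clause.
A satisfying assignment: warm=0, cyan=1, mist=1, mid=0, damp=1, blue=1.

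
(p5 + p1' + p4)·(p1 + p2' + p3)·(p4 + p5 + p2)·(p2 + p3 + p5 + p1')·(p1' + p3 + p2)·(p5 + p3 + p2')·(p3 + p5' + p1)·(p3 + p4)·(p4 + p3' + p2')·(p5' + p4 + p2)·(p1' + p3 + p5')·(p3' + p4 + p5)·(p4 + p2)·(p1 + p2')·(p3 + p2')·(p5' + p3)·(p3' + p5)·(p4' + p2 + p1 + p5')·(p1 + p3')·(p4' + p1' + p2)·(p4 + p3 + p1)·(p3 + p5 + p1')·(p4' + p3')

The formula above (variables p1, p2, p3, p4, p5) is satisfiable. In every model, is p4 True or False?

Suppose p4 = 0.
Unit clause (p3) forces p3 = 1.
Unit clause (p2') forces p2 = 0.
That conflicts with the unit clause (p2).
So every satisfying assignment has p4 = True.

True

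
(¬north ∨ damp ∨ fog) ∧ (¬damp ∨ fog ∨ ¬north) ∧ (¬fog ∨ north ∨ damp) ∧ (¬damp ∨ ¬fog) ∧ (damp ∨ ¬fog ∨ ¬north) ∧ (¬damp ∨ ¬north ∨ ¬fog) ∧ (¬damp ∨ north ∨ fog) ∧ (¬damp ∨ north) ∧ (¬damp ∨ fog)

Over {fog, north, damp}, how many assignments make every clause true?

1

There are 2^3 = 8 truth assignments over (fog, north, damp).
Check each against the 9 clauses (columns in the order fog, north, damp):
  F F F  ✓ satisfies all
  F F T  ✗ fails (¬damp ∨ north ∨ fog)
  F T F  ✗ fails (¬north ∨ damp ∨ fog)
  F T T  ✗ fails (¬damp ∨ fog ∨ ¬north)
  T F F  ✗ fails (¬fog ∨ north ∨ damp)
  T F T  ✗ fails (¬damp ∨ ¬fog)
  T T F  ✗ fails (damp ∨ ¬fog ∨ ¬north)
  T T T  ✗ fails (¬damp ∨ ¬fog)
1 of the 8 rows is a model.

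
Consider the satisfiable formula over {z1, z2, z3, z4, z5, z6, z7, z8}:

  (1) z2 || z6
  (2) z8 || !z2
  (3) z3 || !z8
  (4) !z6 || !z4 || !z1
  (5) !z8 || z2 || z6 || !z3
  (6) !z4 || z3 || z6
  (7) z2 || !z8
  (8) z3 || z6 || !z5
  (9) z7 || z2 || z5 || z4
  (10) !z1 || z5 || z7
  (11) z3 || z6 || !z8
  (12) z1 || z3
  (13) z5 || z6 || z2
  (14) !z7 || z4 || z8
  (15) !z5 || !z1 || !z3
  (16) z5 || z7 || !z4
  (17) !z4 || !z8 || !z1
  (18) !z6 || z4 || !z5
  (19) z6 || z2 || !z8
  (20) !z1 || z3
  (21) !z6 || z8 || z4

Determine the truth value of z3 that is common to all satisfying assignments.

True

Suppose z3 = false.
From the singleton clause (!z8), z8 = false.
From the singleton clause (!z2), z2 = false.
From the singleton clause (z6), z6 = true.
From the singleton clause (z1), z1 = true.
Now (!z1) is unsatisfied and unit — conflict.
So every satisfying assignment has z3 = True.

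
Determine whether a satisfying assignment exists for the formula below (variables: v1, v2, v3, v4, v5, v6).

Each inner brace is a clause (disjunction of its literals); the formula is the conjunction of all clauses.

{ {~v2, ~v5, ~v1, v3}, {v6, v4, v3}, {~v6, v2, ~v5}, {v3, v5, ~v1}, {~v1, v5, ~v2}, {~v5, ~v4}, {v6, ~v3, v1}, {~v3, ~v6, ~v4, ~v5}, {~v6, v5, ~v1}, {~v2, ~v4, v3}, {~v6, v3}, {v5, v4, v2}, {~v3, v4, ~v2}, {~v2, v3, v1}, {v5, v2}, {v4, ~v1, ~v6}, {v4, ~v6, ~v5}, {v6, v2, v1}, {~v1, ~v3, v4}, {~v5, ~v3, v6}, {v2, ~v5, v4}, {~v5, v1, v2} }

Yes, satisfiable

Case v5 = 0:
The clause (v2) is unit, so v2 = 1.
The clause (~v1) is unit, so v1 = 0.
The clause (v3) is unit, so v3 = 1.
The clause (v6) is unit, so v6 = 1.
The clause (v4) is unit, so v4 = 1.
This assignment satisfies each clause.
A satisfying assignment: v1: 0, v2: 1, v3: 1, v4: 1, v5: 0, v6: 1.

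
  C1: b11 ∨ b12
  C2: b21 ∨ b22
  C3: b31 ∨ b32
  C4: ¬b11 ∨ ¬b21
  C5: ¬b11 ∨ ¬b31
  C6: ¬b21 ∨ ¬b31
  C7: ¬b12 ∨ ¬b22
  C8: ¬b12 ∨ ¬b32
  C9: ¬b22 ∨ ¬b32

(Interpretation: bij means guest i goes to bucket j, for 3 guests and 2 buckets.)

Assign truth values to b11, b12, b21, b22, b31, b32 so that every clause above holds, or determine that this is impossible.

Case b11 = True:
(¬b21) alone gives b21 = False.
(b22) alone gives b22 = True.
(¬b31) alone gives b31 = False.
(b32) alone gives b32 = True.
But (¬b32) is also a unit clause — contradiction.
Undo b11 and try b11 = False.
(b12) alone gives b12 = True.
(¬b22) alone gives b22 = False.
(b21) alone gives b21 = True.
(¬b31) alone gives b31 = False.
(b32) alone gives b32 = True.
But (¬b32) is also a unit clause — contradiction.
Either choice for b11 ends in contradiction.

UNSATISFIABLE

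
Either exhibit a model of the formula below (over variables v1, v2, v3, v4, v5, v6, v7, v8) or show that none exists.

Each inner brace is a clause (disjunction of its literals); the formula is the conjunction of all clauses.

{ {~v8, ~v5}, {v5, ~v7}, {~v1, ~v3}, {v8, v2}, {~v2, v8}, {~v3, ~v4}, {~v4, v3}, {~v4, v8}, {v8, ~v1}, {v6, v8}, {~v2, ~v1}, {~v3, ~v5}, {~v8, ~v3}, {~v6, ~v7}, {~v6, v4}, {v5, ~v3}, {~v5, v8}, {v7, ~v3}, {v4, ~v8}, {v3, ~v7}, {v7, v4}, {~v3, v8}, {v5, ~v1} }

UNSATISFIABLE

Try v8 = 0.
From the singleton clause (v2), v2 = 1.
But (~v2) is also a unit clause — contradiction.
That branch fails; take v8 = 1 instead.
From the singleton clause (~v5), v5 = 0.
From the singleton clause (~v7), v7 = 0.
From the singleton clause (~v3), v3 = 0.
From the singleton clause (~v4), v4 = 0.
But (v4) is also a unit clause — contradiction.
Both values of v8 lead to a conflict.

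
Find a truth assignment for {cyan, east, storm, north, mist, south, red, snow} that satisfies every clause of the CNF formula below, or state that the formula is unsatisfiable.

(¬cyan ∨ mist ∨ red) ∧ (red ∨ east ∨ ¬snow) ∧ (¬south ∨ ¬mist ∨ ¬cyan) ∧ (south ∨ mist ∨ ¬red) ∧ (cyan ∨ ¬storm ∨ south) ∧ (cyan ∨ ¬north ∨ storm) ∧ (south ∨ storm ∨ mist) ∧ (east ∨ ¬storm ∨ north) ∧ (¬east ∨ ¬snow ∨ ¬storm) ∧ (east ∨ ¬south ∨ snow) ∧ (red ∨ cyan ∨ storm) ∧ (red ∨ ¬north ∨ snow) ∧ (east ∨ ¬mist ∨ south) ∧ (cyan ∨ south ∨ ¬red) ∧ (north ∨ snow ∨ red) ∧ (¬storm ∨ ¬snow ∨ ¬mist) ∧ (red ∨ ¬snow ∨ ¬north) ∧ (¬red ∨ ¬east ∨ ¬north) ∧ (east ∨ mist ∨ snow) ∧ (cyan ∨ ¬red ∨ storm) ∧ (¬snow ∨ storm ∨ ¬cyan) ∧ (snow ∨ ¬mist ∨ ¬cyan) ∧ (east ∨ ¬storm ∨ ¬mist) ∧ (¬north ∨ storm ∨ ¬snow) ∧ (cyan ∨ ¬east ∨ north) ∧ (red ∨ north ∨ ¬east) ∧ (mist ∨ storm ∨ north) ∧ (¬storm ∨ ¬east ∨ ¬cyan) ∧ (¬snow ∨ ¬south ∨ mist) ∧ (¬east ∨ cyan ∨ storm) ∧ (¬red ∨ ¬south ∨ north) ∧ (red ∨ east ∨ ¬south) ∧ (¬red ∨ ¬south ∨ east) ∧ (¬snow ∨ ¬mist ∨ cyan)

UNSATISFIABLE

Branch on cyan: set cyan = False.
Branch on storm: set storm = False.
(¬north) alone gives north = False.
(red) alone gives red = True.
Now (¬red) is unsatisfied and unit — conflict.
Undo storm and try storm = True.
(south) alone gives south = True.
Branch on east: set east = True.
(¬snow) alone gives snow = False.
(north) alone gives north = True.
(red) alone gives red = True.
Now (¬red) is unsatisfied and unit — conflict.
Undo east and try east = False.
(north) alone gives north = True.
(snow) alone gives snow = True.
(red) alone gives red = True.
Now (¬red) is unsatisfied and unit — conflict.
Either choice for east ends in contradiction.
Either choice for storm ends in contradiction.
Undo cyan and try cyan = True.
Branch on mist: set mist = True.
(¬south) alone gives south = False.
(east) alone gives east = True.
(snow) alone gives snow = True.
(¬storm) alone gives storm = False.
Now (storm) is unsatisfied and unit — conflict.
Undo mist and try mist = False.
(red) alone gives red = True.
(south) alone gives south = True.
(¬snow) alone gives snow = False.
(east) alone gives east = True.
(¬north) alone gives north = False.
Now (north) is unsatisfied and unit — conflict.
Either choice for mist ends in contradiction.
Either choice for cyan ends in contradiction.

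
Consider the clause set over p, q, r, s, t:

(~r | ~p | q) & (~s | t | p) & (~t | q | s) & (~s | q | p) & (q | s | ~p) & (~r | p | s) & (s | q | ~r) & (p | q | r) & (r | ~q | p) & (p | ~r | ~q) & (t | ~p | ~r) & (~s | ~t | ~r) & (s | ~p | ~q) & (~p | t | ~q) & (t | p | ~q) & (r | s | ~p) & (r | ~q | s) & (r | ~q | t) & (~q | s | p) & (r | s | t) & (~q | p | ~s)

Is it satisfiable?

Suppose r = 0.
Suppose p = 1.
The clause (s) is unit, so s = 1.
Suppose t = 1.
Every clause is now satisfied; q is unconstrained.
A satisfying assignment: p=1, q=0, r=0, s=1, t=1.

Yes, satisfiable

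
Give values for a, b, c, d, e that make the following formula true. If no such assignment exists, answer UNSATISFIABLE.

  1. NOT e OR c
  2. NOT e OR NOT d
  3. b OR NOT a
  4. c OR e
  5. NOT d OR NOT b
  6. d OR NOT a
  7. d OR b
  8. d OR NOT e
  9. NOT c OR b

Branch on e: set e = false.
From the singleton clause (c), c = true.
From the singleton clause (b), b = true.
From the singleton clause (NOT d), d = false.
From the singleton clause (NOT a), a = false.
This assignment satisfies each clause.

a=false,  b=true,  c=true,  d=false,  e=false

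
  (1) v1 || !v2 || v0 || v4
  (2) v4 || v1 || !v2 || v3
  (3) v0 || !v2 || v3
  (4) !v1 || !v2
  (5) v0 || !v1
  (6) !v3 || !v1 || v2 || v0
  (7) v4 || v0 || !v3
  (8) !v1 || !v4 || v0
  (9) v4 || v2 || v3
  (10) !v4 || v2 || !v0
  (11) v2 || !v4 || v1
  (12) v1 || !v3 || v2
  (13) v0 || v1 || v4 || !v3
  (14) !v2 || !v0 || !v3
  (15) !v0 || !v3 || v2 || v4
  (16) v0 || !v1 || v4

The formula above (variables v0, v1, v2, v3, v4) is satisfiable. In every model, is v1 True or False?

Suppose v1 = true.
The clause (!v2) is unit, so v2 = false.
The clause (v0) is unit, so v0 = true.
The clause (!v4) is unit, so v4 = false.
The clause (v3) is unit, so v3 = true.
Now (!v3) is unsatisfied and unit — conflict.
So every satisfying assignment has v1 = False.

False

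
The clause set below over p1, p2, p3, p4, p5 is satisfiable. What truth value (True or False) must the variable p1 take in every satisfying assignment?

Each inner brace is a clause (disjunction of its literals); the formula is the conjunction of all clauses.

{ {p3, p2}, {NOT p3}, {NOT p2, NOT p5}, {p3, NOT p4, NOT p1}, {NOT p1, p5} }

Suppose p1 = true.
The clause (NOT p3) is unit, so p3 = false.
The clause (p2) is unit, so p2 = true.
The clause (NOT p5) is unit, so p5 = false.
But (p5) is also a unit clause — contradiction.
So every satisfying assignment has p1 = False.

False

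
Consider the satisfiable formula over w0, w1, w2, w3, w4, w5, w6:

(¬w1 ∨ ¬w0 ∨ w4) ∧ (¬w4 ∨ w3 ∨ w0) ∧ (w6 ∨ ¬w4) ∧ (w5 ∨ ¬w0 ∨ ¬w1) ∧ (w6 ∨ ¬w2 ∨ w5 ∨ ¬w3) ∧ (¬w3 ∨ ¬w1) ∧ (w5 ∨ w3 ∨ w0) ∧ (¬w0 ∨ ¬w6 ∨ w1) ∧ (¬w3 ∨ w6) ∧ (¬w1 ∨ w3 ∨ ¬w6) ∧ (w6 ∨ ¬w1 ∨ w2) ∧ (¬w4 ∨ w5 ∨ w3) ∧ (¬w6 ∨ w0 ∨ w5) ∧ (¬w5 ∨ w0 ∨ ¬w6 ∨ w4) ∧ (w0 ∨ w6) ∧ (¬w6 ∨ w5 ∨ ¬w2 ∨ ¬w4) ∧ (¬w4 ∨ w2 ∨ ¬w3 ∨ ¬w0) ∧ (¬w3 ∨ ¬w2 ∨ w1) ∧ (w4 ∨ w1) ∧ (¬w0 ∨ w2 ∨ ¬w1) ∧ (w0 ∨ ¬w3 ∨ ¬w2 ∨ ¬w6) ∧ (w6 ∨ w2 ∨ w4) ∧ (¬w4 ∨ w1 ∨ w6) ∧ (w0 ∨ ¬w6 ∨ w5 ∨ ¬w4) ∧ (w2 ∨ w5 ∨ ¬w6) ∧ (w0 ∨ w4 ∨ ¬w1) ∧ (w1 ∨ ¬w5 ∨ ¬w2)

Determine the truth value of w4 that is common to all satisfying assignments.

Suppose w4 = False.
Unit clause (w1) forces w1 = True.
Unit clause (¬w0) forces w0 = False.
But (w0) is also a unit clause — contradiction.
So every satisfying assignment has w4 = True.

True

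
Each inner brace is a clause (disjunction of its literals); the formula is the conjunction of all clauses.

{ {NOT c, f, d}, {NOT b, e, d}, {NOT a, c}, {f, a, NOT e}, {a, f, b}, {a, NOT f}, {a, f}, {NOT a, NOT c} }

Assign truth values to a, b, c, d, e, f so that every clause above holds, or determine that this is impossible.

Suppose a = false.
Unit clause (NOT f) forces f = false.
That conflicts with the unit clause (f).
So a must be the other value — set a = true.
Unit clause (c) forces c = true.
That conflicts with the unit clause (NOT c).
Neither a = true nor a = false works.

UNSATISFIABLE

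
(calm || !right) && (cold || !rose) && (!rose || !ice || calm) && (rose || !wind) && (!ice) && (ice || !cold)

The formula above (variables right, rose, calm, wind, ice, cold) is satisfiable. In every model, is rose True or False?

False

Suppose rose = true.
Unit clause (cold) forces cold = true.
Unit clause (!ice) forces ice = false.
That conflicts with the unit clause (ice).
So every satisfying assignment has rose = False.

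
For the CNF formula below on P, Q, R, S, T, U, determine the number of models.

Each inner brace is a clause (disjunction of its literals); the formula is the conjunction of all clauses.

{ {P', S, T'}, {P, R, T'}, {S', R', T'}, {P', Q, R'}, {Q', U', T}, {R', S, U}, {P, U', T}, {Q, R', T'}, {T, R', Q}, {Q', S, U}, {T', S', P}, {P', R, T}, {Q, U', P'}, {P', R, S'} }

There are 2^6 = 64 truth assignments over (P, Q, R, S, T, U).
Split on Q. With Q = 1, the clauses containing Q are satisfied and Q' drops from the rest; 4 of the 2^5 = 32 assignments to the other variables satisfy what remains.
With Q = 0, by the same count on the reduced clause set, 2 assignments work.
(One model: P=F, Q=F, R=F, S=F, T=F, U=F.)
Total: 4 + 2 = 6.

6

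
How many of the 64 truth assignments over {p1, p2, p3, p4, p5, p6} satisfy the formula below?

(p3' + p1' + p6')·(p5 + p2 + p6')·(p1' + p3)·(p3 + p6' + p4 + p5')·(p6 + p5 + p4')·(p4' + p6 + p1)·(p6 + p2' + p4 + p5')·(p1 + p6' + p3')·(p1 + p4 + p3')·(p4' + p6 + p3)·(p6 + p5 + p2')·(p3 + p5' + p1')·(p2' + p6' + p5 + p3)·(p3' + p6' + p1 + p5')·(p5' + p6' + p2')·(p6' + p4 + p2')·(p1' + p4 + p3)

There are 2^6 = 64 truth assignments over (p1, p2, p3, p4, p5, p6).
Split on p6. With p6 = 1, the clauses containing p6 are satisfied and p6' drops from the rest; 1 of the 2^5 = 32 assignments to the other variables satisfy what remains.
With p6 = 0, by the same count on the reduced clause set, 6 assignments work.
(One model: p1=F, p2=F, p3=F, p4=F, p5=F, p6=F.)
Total: 1 + 6 = 7.

7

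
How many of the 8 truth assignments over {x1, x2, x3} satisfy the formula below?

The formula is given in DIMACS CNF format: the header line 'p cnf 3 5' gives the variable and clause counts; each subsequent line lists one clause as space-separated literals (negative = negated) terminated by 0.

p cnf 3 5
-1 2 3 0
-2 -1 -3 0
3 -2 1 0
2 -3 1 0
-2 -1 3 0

3

There are 2^3 = 8 truth assignments over (x1, x2, x3).
Split on x2. With x2 = True, the clauses containing x2 are satisfied and ¬x2 drops from the rest; 1 of the 2^2 = 4 assignments to the other variables satisfy what remains.
With x2 = False, by the same count on the reduced clause set, 2 assignments work.
(One model: x1=F, x2=F, x3=F.)
Total: 1 + 2 = 3.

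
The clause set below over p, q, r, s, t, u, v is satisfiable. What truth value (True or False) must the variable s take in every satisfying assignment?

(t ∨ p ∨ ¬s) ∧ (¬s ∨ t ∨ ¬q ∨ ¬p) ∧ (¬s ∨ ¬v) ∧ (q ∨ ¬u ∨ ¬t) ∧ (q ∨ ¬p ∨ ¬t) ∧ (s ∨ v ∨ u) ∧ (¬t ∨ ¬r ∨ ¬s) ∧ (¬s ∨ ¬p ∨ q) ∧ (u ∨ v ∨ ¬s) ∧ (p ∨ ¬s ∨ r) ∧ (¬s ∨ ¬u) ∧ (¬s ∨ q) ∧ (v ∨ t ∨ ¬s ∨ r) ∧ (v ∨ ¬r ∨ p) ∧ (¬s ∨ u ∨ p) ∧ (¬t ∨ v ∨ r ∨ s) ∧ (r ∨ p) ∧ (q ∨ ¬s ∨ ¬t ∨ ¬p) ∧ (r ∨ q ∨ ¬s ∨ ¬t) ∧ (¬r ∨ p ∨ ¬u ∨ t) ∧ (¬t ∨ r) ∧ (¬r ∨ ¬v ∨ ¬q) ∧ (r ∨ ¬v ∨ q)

False

Suppose s = True.
Unit clause (¬v) forces v = False.
Unit clause (u) forces u = True.
That conflicts with the unit clause (¬u).
So every satisfying assignment has s = False.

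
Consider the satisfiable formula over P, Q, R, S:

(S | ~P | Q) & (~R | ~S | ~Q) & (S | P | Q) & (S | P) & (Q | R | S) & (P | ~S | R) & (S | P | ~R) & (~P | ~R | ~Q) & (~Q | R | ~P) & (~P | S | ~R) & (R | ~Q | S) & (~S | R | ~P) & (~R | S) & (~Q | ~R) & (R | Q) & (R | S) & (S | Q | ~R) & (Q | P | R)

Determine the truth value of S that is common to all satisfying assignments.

True

Suppose S = 0.
The clause (P) is unit, so P = 1.
The clause (Q) is unit, so Q = 1.
The clause (~R) is unit, so R = 0.
But (R) is also a unit clause — contradiction.
So every satisfying assignment has S = True.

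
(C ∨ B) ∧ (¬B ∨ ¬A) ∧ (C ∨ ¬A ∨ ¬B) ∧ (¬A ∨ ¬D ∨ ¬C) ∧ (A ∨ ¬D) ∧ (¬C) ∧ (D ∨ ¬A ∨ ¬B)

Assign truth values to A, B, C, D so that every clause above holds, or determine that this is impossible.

A: False; B: True; C: False; D: False

Unit clause (¬C) forces C = False.
Unit clause (B) forces B = True.
Unit clause (¬A) forces A = False.
Unit clause (¬D) forces D = False.
Every clause now holds.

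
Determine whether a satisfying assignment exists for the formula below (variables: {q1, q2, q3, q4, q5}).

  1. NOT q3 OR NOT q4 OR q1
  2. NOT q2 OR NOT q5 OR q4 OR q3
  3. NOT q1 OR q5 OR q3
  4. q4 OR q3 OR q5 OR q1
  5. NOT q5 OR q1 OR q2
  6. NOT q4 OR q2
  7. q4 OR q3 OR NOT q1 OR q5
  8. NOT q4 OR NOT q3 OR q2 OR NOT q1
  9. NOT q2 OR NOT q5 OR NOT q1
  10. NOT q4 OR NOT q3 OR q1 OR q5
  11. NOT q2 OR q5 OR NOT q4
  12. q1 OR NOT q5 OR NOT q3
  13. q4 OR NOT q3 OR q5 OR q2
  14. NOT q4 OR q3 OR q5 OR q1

Case q4 = false:
Case q2 = true:
Case q5 = false:
Case q1 = true:
From the singleton clause (q3), q3 = true.
This assignment satisfies each clause.
A satisfying assignment: q1=true, q2=true, q3=true, q4=false, q5=false.

Yes, satisfiable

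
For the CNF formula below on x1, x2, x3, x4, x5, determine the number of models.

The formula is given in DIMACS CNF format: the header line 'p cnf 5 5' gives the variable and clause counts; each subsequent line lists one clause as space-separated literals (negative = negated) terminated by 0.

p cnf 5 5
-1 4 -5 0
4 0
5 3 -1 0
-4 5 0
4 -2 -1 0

There are 2^5 = 32 truth assignments over (x1, x2, x3, x4, x5).
Split on x3. With x3 = True, the clauses containing x3 are satisfied and ¬x3 drops from the rest; 4 of the 2^4 = 16 assignments to the other variables satisfy what remains.
With x3 = False, by the same count on the reduced clause set, 4 assignments work.
Total: 4 + 4 = 8.

8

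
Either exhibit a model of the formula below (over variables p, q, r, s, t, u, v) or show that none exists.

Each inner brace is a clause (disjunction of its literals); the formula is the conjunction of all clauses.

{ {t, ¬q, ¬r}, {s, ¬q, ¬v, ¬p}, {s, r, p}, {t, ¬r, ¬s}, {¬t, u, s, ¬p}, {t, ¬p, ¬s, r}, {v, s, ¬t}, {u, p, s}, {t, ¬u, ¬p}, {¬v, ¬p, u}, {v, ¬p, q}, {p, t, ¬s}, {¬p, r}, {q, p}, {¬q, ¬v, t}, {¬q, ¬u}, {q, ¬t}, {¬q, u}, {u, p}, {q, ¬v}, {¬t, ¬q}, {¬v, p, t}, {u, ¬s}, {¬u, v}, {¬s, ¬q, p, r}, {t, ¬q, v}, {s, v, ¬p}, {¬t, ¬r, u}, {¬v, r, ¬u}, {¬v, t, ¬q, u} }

UNSATISFIABLE

Suppose p = False.
Unit clause (q) forces q = True.
Unit clause (¬u) forces u = False.
Now (u) is unsatisfied and unit — conflict.
So p must be the other value — set p = True.
Unit clause (r) forces r = True.
Suppose t = True.
Unit clause (q) forces q = True.
Now (¬q) is unsatisfied and unit — conflict.
So t must be the other value — set t = False.
Unit clause (¬q) forces q = False.
Unit clause (¬s) forces s = False.
Unit clause (¬u) forces u = False.
Unit clause (¬v) forces v = False.
Now (v) is unsatisfied and unit — conflict.
Both values of t lead to a conflict.
Both values of p lead to a conflict.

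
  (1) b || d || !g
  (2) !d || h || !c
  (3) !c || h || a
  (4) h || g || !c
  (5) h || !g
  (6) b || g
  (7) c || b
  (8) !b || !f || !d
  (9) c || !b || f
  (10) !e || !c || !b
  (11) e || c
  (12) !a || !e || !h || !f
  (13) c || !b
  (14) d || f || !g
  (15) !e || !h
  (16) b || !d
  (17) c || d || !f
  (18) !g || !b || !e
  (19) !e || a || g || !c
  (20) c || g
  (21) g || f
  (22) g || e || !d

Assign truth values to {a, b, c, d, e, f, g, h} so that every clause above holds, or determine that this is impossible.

a=true,  b=true,  c=true,  d=true,  e=false,  f=false,  g=true,  h=true

Suppose h = true.
(!e) alone gives e = false.
(c) alone gives c = true.
Suppose b = true.
Suppose f = false.
(g) alone gives g = true.
(d) alone gives d = true.
Every clause is now satisfied; a is unconstrained.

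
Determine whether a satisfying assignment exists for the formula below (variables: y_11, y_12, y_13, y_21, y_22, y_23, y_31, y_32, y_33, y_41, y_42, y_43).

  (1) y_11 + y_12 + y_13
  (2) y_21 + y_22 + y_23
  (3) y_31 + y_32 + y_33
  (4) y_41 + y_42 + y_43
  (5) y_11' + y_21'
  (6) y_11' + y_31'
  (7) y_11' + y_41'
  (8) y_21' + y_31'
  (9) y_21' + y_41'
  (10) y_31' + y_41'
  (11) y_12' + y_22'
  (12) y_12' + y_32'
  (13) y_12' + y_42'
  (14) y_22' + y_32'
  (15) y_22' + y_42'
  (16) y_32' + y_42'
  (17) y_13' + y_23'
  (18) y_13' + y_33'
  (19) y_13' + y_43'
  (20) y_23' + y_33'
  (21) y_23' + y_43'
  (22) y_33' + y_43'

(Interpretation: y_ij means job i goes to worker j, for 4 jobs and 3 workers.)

Branch on y_11: set y_11 = 0.
Branch on y_12: set y_12 = 1.
Unit clause (y_22') forces y_22 = 0.
Unit clause (y_32') forces y_32 = 0.
Unit clause (y_42') forces y_42 = 0.
Branch on y_21: set y_21 = 1.
Unit clause (y_31') forces y_31 = 0.
Unit clause (y_33) forces y_33 = 1.
Unit clause (y_41') forces y_41 = 0.
Unit clause (y_43) forces y_43 = 1.
That conflicts with the unit clause (y_43').
So y_21 must be the other value — set y_21 = 0.
Unit clause (y_23) forces y_23 = 1.
Unit clause (y_13') forces y_13 = 0.
Unit clause (y_33') forces y_33 = 0.
Unit clause (y_31) forces y_31 = 1.
Unit clause (y_41') forces y_41 = 0.
Unit clause (y_43) forces y_43 = 1.
That conflicts with the unit clause (y_43').
Neither y_21 = 1 nor y_21 = 0 works.
So y_12 must be the other value — set y_12 = 0.
Unit clause (y_13) forces y_13 = 1.
Unit clause (y_23') forces y_23 = 0.
Unit clause (y_33') forces y_33 = 0.
Unit clause (y_43') forces y_43 = 0.
Branch on y_21: set y_21 = 1.
Unit clause (y_31') forces y_31 = 0.
Unit clause (y_32) forces y_32 = 1.
Unit clause (y_41') forces y_41 = 0.
Unit clause (y_42) forces y_42 = 1.
That conflicts with the unit clause (y_42').
So y_21 must be the other value — set y_21 = 0.
Unit clause (y_22) forces y_22 = 1.
Unit clause (y_32') forces y_32 = 0.
Unit clause (y_31) forces y_31 = 1.
Unit clause (y_41') forces y_41 = 0.
Unit clause (y_42) forces y_42 = 1.
That conflicts with the unit clause (y_42').
Neither y_21 = 1 nor y_21 = 0 works.
Neither y_12 = 1 nor y_12 = 0 works.
So y_11 must be the other value — set y_11 = 1.
Unit clause (y_21') forces y_21 = 0.
Unit clause (y_31') forces y_31 = 0.
Unit clause (y_41') forces y_41 = 0.
Branch on y_22: set y_22 = 1.
Unit clause (y_12') forces y_12 = 0.
Unit clause (y_32') forces y_32 = 0.
Unit clause (y_33) forces y_33 = 1.
Unit clause (y_42') forces y_42 = 0.
Unit clause (y_43) forces y_43 = 1.
That conflicts with the unit clause (y_43').
So y_22 must be the other value — set y_22 = 0.
Unit clause (y_23) forces y_23 = 1.
Unit clause (y_13') forces y_13 = 0.
Unit clause (y_33') forces y_33 = 0.
Unit clause (y_32) forces y_32 = 1.
Unit clause (y_12') forces y_12 = 0.
Unit clause (y_42') forces y_42 = 0.
Unit clause (y_43) forces y_43 = 1.
That conflicts with the unit clause (y_43').
Neither y_22 = 1 nor y_22 = 0 works.
Neither y_11 = 1 nor y_11 = 0 works.
No assignment satisfies every clause.

No, unsatisfiable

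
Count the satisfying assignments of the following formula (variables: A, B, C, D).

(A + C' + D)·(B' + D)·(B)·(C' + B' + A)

3

There are 2^4 = 16 truth assignments over (A, B, C, D).
Split on B. With B = 1, the clauses containing B are satisfied and B' drops from the rest; 3 of the 2^3 = 8 assignments to the other variables satisfy what remains.
With B = 0, by the same count on the reduced clause set, 0 assignments work.
(One model: A=F, B=T, C=F, D=T.)
Total: 3 + 0 = 3.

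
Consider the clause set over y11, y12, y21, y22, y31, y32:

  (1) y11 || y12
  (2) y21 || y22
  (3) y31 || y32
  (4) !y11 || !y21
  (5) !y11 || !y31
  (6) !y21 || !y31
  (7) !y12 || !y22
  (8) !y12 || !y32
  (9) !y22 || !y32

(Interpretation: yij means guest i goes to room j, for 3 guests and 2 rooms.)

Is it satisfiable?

No

Try y11 = true.
Unit clause (!y21) forces y21 = false.
Unit clause (y22) forces y22 = true.
Unit clause (!y31) forces y31 = false.
Unit clause (y32) forces y32 = true.
But (!y32) is also a unit clause — contradiction.
Backtrack on y11: now try y11 = false.
Unit clause (y12) forces y12 = true.
Unit clause (!y22) forces y22 = false.
Unit clause (y21) forces y21 = true.
Unit clause (!y31) forces y31 = false.
Unit clause (y32) forces y32 = true.
But (!y32) is also a unit clause — contradiction.
Either choice for y11 ends in contradiction.
No assignment satisfies every clause.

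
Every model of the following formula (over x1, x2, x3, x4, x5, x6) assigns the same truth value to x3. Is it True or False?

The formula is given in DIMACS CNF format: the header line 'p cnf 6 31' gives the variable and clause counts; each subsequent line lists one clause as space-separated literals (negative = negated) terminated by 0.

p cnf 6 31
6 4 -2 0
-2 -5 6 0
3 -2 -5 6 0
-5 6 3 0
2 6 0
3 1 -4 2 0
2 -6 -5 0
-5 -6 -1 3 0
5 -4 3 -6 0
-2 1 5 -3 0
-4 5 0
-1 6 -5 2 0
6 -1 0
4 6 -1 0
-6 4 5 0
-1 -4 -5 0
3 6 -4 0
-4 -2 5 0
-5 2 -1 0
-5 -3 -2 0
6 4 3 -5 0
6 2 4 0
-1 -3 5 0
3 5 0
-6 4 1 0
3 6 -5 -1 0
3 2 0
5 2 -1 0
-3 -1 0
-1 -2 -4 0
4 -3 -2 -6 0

False

Suppose x3 = True.
The clause (¬x1) is unit, so x1 = False.
Try x2 = True.
The clause (x5) is unit, so x5 = True.
But (¬x5) is also a unit clause — contradiction.
That branch fails; take x2 = False instead.
The clause (x6) is unit, so x6 = True.
The clause (¬x5) is unit, so x5 = False.
The clause (¬x4) is unit, so x4 = False.
But (x4) is also a unit clause — contradiction.
Both values of x2 lead to a conflict.
So every satisfying assignment has x3 = False.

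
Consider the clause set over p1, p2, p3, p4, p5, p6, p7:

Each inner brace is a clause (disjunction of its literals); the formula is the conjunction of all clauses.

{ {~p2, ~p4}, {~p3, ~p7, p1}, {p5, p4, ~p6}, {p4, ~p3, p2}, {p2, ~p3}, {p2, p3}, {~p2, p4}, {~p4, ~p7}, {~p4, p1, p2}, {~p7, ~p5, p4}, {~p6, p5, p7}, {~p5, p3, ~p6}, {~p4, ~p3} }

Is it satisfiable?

No, unsatisfiable

Suppose p2 = 0.
From the singleton clause (~p3), p3 = 0.
But (p3) is also a unit clause — contradiction.
That branch fails; take p2 = 1 instead.
From the singleton clause (~p4), p4 = 0.
But (p4) is also a unit clause — contradiction.
Either choice for p2 ends in contradiction.
No assignment satisfies every clause.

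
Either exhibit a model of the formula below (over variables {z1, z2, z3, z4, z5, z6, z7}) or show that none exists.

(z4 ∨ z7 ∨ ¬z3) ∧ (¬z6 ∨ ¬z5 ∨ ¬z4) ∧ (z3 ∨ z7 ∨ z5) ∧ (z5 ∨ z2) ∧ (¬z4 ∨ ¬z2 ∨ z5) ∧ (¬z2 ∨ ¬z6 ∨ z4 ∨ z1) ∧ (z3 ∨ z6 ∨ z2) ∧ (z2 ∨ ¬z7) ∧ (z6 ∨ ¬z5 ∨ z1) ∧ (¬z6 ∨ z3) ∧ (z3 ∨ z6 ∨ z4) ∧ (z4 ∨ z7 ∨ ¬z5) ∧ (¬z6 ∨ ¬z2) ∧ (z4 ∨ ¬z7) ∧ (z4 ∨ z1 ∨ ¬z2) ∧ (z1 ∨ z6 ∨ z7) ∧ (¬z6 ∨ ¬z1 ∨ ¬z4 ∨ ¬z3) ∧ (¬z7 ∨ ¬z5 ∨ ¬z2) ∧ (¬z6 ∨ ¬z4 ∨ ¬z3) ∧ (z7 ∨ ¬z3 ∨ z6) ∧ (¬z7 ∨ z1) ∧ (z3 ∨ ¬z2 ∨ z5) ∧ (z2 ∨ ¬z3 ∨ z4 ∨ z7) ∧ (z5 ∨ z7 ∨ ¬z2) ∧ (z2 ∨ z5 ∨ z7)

z1: True, z2: True, z3: False, z4: True, z5: True, z6: False, z7: False

Branch on z5: set z5 = True.
Branch on z6: set z6 = False.
Unit clause (z1) forces z1 = True.
Branch on z3: set z3 = False.
Unit clause (z2) forces z2 = True.
Unit clause (z4) forces z4 = True.
Unit clause (¬z7) forces z7 = False.
All clauses are satisfied.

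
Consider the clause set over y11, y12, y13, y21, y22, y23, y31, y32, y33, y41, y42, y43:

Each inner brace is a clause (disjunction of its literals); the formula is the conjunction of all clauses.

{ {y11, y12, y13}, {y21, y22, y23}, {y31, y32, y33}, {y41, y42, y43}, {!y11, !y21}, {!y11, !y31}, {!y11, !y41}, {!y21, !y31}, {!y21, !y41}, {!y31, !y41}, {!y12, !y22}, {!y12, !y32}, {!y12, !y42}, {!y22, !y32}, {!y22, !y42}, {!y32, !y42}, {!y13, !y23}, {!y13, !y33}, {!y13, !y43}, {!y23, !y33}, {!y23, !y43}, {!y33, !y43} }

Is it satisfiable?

No

Branch on y11: set y11 = false.
Branch on y12: set y12 = true.
Unit clause (!y22) forces y22 = false.
Unit clause (!y32) forces y32 = false.
Unit clause (!y42) forces y42 = false.
Branch on y21: set y21 = true.
Unit clause (!y31) forces y31 = false.
Unit clause (y33) forces y33 = true.
Unit clause (!y41) forces y41 = false.
Unit clause (y43) forces y43 = true.
Now (!y43) is unsatisfied and unit — conflict.
Backtrack on y21: now try y21 = false.
Unit clause (y23) forces y23 = true.
Unit clause (!y13) forces y13 = false.
Unit clause (!y33) forces y33 = false.
Unit clause (y31) forces y31 = true.
Unit clause (!y41) forces y41 = false.
Unit clause (y43) forces y43 = true.
Now (!y43) is unsatisfied and unit — conflict.
Neither y21 = true nor y21 = false works.
Backtrack on y12: now try y12 = false.
Unit clause (y13) forces y13 = true.
Unit clause (!y23) forces y23 = false.
Unit clause (!y33) forces y33 = false.
Unit clause (!y43) forces y43 = false.
Branch on y21: set y21 = true.
Unit clause (!y31) forces y31 = false.
Unit clause (y32) forces y32 = true.
Unit clause (!y41) forces y41 = false.
Unit clause (y42) forces y42 = true.
Now (!y42) is unsatisfied and unit — conflict.
Backtrack on y21: now try y21 = false.
Unit clause (y22) forces y22 = true.
Unit clause (!y32) forces y32 = false.
Unit clause (y31) forces y31 = true.
Unit clause (!y41) forces y41 = false.
Unit clause (y42) forces y42 = true.
Now (!y42) is unsatisfied and unit — conflict.
Neither y21 = true nor y21 = false works.
Neither y12 = true nor y12 = false works.
Backtrack on y11: now try y11 = true.
Unit clause (!y21) forces y21 = false.
Unit clause (!y31) forces y31 = false.
Unit clause (!y41) forces y41 = false.
Branch on y22: set y22 = true.
Unit clause (!y12) forces y12 = false.
Unit clause (!y32) forces y32 = false.
Unit clause (y33) forces y33 = true.
Unit clause (!y42) forces y42 = false.
Unit clause (y43) forces y43 = true.
Now (!y43) is unsatisfied and unit — conflict.
Backtrack on y22: now try y22 = false.
Unit clause (y23) forces y23 = true.
Unit clause (!y13) forces y13 = false.
Unit clause (!y33) forces y33 = false.
Unit clause (y32) forces y32 = true.
Unit clause (!y12) forces y12 = false.
Unit clause (!y42) forces y42 = false.
Unit clause (y43) forces y43 = true.
Now (!y43) is unsatisfied and unit — conflict.
Neither y22 = true nor y22 = false works.
Neither y11 = true nor y11 = false works.
No assignment satisfies every clause.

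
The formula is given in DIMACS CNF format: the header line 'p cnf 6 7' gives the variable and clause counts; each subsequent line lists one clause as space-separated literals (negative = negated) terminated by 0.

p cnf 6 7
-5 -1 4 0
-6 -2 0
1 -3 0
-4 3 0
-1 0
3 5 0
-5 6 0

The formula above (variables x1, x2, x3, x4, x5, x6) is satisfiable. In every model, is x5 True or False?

True

Suppose x5 = False.
Unit clause (¬x1) forces x1 = False.
Unit clause (¬x3) forces x3 = False.
Now (x3) is unsatisfied and unit — conflict.
So every satisfying assignment has x5 = True.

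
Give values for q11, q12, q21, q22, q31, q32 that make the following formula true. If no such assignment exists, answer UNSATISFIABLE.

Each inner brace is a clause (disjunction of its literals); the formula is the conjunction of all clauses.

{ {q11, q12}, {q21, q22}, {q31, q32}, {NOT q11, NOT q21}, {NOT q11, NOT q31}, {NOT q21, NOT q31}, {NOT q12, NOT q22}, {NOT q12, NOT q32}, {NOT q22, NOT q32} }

UNSATISFIABLE

Case q11 = true:
Unit clause (NOT q21) forces q21 = false.
Unit clause (q22) forces q22 = true.
Unit clause (NOT q31) forces q31 = false.
Unit clause (q32) forces q32 = true.
Now (NOT q32) is unsatisfied and unit — conflict.
Undo q11 and try q11 = false.
Unit clause (q12) forces q12 = true.
Unit clause (NOT q22) forces q22 = false.
Unit clause (q21) forces q21 = true.
Unit clause (NOT q31) forces q31 = false.
Unit clause (q32) forces q32 = true.
Now (NOT q32) is unsatisfied and unit — conflict.
Both values of q11 lead to a conflict.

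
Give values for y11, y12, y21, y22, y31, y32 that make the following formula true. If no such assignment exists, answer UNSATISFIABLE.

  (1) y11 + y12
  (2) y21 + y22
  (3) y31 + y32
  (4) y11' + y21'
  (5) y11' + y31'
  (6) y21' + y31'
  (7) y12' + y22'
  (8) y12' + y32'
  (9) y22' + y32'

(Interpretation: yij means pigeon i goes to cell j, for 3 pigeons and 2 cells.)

Case y11 = 1:
The clause (y21') is unit, so y21 = 0.
The clause (y22) is unit, so y22 = 1.
The clause (y31') is unit, so y31 = 0.
The clause (y32) is unit, so y32 = 1.
That conflicts with the unit clause (y32').
That branch fails; take y11 = 0 instead.
The clause (y12) is unit, so y12 = 1.
The clause (y22') is unit, so y22 = 0.
The clause (y21) is unit, so y21 = 1.
The clause (y31') is unit, so y31 = 0.
The clause (y32) is unit, so y32 = 1.
That conflicts with the unit clause (y32').
Both values of y11 lead to a conflict.

UNSATISFIABLE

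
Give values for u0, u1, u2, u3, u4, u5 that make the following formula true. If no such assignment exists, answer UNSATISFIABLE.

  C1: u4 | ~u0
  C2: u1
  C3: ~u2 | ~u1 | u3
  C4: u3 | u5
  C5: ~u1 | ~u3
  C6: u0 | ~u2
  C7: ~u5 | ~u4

Unit clause (u1) forces u1 = 1.
Unit clause (~u3) forces u3 = 0.
Unit clause (~u2) forces u2 = 0.
Unit clause (u5) forces u5 = 1.
Unit clause (~u4) forces u4 = 0.
Unit clause (~u0) forces u0 = 0.
All clauses are satisfied.

u0 ↦ 0, u1 ↦ 1, u2 ↦ 0, u3 ↦ 0, u4 ↦ 0, u5 ↦ 1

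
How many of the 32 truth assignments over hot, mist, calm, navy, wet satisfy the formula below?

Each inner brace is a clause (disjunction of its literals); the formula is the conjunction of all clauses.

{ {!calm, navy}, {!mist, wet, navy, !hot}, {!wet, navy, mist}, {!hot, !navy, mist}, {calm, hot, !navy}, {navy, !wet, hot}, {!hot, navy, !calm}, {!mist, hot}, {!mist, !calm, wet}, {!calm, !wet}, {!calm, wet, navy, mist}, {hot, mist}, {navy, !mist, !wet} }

3

There are 2^5 = 32 truth assignments over (hot, mist, calm, navy, wet).
Split on hot. With hot = true, the clauses containing hot are satisfied and !hot drops from the rest; 3 of the 2^4 = 16 assignments to the other variables satisfy what remains.
With hot = false, by the same count on the reduced clause set, 0 assignments work.
Total: 3 + 0 = 3.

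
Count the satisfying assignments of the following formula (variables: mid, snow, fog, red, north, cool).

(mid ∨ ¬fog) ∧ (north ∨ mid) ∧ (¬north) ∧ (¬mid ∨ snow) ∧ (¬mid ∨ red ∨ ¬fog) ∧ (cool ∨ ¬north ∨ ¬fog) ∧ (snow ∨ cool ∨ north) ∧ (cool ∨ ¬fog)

There are 2^6 = 64 truth assignments over (mid, snow, fog, red, north, cool).
Split on mid. With mid = True, the clauses containing mid are satisfied and ¬mid drops from the rest; 5 of the 2^5 = 32 assignments to the other variables satisfy what remains.
With mid = False, by the same count on the reduced clause set, 0 assignments work.
(One model: mid=T, snow=T, fog=F, red=F, north=F, cool=F.)
Total: 5 + 0 = 5.

5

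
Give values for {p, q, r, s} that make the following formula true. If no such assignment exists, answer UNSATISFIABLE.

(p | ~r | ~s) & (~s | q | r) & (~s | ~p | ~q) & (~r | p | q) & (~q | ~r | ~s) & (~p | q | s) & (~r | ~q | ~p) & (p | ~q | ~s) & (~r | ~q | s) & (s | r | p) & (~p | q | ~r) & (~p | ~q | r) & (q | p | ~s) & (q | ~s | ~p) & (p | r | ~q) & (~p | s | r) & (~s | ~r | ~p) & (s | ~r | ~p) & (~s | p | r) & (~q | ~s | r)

UNSATISFIABLE

Branch on p: set p = 1.
Branch on s: set s = 0.
From the singleton clause (q), q = 1.
From the singleton clause (~r), r = 0.
That conflicts with the unit clause (r).
That branch fails; take s = 1 instead.
From the singleton clause (~q), q = 0.
That conflicts with the unit clause (q).
Either choice for s ends in contradiction.
That branch fails; take p = 0 instead.
Branch on r: set r = 0.
From the singleton clause (s), s = 1.
That conflicts with the unit clause (~s).
That branch fails; take r = 1 instead.
From the singleton clause (~s), s = 0.
From the singleton clause (q), q = 1.
That conflicts with the unit clause (~q).
Either choice for r ends in contradiction.
Either choice for p ends in contradiction.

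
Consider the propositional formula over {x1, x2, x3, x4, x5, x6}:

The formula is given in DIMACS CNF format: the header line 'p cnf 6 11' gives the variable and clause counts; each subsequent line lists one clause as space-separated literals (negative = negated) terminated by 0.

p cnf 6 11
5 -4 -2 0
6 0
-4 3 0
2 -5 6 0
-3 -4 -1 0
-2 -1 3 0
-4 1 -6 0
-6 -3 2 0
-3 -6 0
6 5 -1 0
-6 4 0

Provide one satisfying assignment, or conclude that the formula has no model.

Unit clause (x6) forces x6 = True.
Unit clause (¬x3) forces x3 = False.
Unit clause (¬x4) forces x4 = False.
But (x4) is also a unit clause — contradiction.

UNSATISFIABLE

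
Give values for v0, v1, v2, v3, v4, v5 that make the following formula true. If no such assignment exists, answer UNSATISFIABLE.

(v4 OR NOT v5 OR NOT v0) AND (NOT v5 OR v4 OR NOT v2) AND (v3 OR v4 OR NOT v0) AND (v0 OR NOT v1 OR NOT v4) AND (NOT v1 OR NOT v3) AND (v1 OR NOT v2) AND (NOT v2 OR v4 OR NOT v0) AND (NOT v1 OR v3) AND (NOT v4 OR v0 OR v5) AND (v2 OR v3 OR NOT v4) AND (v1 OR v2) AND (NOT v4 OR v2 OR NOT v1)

Suppose v1 = false.
The clause (NOT v2) is unit, so v2 = false.
But (v2) is also a unit clause — contradiction.
Backtrack on v1: now try v1 = true.
The clause (NOT v3) is unit, so v3 = false.
But (v3) is also a unit clause — contradiction.
Neither v1 = true nor v1 = false works.

UNSATISFIABLE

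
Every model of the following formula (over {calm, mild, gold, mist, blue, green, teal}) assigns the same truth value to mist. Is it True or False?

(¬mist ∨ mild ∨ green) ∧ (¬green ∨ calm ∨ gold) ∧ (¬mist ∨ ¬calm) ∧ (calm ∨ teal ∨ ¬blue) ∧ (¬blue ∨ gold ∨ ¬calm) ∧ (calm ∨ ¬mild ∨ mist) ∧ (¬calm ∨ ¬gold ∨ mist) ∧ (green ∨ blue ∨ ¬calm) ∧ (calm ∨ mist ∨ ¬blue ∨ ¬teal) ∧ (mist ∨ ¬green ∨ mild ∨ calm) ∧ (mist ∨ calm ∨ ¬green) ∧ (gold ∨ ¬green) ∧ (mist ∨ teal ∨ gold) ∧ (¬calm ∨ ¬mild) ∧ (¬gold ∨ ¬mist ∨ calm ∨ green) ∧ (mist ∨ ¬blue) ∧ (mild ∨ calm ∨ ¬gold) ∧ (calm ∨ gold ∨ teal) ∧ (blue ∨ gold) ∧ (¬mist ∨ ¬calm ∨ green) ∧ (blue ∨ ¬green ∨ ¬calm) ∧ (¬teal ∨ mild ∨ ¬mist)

True

Suppose mist = False.
(¬blue) alone gives blue = False.
(gold) alone gives gold = True.
(¬calm) alone gives calm = False.
(¬mild) alone gives mild = False.
But (mild) is also a unit clause — contradiction.
So every satisfying assignment has mist = True.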